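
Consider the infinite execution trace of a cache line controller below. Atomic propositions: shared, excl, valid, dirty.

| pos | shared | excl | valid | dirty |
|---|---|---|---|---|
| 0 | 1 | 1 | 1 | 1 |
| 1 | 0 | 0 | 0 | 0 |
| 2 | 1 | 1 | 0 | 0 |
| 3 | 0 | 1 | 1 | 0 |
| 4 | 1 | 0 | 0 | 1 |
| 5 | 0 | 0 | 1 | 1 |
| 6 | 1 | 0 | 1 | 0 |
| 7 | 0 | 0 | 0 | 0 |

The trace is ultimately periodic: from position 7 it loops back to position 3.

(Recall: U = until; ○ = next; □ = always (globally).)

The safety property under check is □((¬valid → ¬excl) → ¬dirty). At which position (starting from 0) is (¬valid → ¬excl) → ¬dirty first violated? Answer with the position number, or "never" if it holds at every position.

0

At position 0 the labels are {dirty, excl, shared, valid}, so (¬valid → ¬excl) → ¬dirty is false there. This is the first violation.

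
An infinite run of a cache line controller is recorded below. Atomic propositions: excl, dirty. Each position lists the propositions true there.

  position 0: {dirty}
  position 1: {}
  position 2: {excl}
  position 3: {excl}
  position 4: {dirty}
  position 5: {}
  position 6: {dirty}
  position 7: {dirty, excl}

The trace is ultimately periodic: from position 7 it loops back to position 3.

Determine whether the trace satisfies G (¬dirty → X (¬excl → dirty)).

Yes

¬dirty → X (¬excl → dirty) holds at every position 0..7, and those are all positions ever visited, so G (¬dirty → X (¬excl → dirty)) holds.
Positions where ¬dirty holds: 1, 2, 3, 5.
Check X (¬excl → dirty) at each: 1→ok, 2→ok, 3→ok, 5→ok.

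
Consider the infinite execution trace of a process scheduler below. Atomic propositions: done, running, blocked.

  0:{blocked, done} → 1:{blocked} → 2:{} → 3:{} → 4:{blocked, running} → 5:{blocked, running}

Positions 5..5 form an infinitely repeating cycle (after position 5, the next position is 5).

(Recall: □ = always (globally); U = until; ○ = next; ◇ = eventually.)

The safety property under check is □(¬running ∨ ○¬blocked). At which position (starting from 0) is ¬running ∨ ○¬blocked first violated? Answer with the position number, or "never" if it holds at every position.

Check ¬running ∨ ○¬blocked at each position in order: 0 ✓, 1 ✓, 2 ✓, 3 ✓.
At position 4 the labels are {blocked, running} and the next position 5 has {blocked, running}, so ¬running ∨ ○¬blocked is false there. This is the first violation.

4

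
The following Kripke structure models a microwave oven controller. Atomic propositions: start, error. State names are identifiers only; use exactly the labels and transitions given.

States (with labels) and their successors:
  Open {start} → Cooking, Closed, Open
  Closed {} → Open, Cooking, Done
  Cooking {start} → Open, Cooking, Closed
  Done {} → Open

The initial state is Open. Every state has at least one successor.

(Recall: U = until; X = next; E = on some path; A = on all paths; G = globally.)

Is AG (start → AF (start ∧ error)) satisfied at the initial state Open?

No

States satisfying start → AF (start ∧ error): {Closed, Done}.
States satisfying AG (start → AF (start ∧ error)): ∅.
Cooking is reachable from Open and violates start → AF (start ∧ error), so AG fails at Open.
Open ∉ Sat(AG (start → AF (start ∧ error))).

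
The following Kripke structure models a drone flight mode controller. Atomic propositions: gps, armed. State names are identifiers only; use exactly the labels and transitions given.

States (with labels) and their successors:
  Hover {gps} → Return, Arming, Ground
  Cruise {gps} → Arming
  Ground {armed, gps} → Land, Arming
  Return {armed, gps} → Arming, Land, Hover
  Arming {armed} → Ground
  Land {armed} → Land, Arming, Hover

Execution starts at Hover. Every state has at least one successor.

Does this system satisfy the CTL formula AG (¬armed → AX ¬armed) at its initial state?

States satisfying ¬armed → AX ¬armed: {Ground, Return, Arming, Land}.
States satisfying AG (¬armed → AX ¬armed): ∅.
Hover is reachable from Hover and violates ¬armed → AX ¬armed, so AG fails at Hover.
Hover ∉ Sat(AG (¬armed → AX ¬armed)).

No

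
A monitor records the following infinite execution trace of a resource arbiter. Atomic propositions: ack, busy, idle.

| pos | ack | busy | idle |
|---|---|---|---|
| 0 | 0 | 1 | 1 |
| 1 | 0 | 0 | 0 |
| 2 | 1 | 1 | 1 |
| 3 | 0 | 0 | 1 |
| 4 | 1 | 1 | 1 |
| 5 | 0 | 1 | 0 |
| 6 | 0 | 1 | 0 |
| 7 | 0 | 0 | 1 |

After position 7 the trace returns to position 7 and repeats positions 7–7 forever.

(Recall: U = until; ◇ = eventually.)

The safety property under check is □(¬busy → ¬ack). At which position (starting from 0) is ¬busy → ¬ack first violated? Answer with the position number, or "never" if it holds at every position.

¬busy → ¬ack holds at every position 0..7, and those are all the positions the trace ever visits, so the invariant □(¬busy → ¬ack) is never violated.

never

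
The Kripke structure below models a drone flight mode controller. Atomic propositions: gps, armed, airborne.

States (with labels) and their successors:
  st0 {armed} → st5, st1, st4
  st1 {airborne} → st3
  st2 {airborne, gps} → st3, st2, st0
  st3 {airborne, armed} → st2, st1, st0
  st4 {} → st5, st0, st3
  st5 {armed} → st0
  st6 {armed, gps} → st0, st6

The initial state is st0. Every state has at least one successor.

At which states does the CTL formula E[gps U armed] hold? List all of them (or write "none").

{st0, st2, st3, st5, st6}

States satisfying gps: {st2, st6}.
States satisfying armed: {st0, st3, st5, st6}.
States satisfying E[gps U armed]: {st0, st2, st3, st5, st6}.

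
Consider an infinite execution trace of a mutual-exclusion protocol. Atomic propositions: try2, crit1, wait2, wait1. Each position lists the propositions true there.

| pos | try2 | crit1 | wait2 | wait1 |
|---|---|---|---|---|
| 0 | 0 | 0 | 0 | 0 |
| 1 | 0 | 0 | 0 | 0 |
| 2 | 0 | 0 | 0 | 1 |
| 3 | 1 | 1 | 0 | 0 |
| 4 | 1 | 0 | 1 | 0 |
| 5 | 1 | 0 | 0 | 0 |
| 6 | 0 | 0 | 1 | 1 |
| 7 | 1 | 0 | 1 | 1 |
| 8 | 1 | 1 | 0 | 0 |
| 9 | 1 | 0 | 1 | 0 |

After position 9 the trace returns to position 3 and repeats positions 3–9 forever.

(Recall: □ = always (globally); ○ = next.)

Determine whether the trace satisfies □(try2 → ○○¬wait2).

try2 → ○○¬wait2 must hold at every position from 0 onward. It fails at position 4, so □(try2 → ○○¬wait2) is false.
Positions where try2 holds: 3, 4, 5, 7, 8, 9.
Check ○○¬wait2 at each: 3→ok, 4→fails, 5→fails, 7→fails, 8→ok, 9→fails.

Violated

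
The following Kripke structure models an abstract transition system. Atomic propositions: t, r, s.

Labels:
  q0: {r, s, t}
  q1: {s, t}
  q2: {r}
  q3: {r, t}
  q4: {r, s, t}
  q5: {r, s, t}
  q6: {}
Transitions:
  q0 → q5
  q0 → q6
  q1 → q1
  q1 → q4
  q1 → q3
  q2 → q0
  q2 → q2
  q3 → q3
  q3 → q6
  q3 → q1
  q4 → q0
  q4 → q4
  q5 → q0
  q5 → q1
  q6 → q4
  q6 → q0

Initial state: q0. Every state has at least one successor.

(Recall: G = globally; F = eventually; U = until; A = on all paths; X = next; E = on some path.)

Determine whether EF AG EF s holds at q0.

Holds

States satisfying AG EF s: {q0, q1, q2, q3, q4, q5, q6}.
States satisfying EF AG EF s: {q0, q1, q2, q3, q4, q5, q6}.
Some path from q0 reaches a state where AG EF s holds.
q0 ∈ Sat(EF AG EF s).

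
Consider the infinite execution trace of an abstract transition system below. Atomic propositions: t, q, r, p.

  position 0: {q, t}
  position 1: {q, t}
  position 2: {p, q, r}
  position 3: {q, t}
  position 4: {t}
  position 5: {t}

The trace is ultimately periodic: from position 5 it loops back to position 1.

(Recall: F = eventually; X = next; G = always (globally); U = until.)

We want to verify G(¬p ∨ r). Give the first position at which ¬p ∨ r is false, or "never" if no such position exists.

¬p ∨ r holds at every position 0..5, and those are all the positions the trace ever visits, so the invariant G(¬p ∨ r) is never violated.

never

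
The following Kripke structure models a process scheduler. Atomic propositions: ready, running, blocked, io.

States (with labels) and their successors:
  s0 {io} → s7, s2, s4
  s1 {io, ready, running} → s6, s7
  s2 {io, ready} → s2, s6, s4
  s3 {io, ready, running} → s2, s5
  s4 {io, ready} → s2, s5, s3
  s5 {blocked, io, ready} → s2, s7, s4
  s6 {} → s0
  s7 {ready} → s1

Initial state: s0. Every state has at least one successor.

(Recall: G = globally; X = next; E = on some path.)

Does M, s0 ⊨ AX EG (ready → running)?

States satisfying EG (ready → running): ∅.
States satisfying AX EG (ready → running): ∅.
s0 ∉ Sat(AX EG (ready → running)).

No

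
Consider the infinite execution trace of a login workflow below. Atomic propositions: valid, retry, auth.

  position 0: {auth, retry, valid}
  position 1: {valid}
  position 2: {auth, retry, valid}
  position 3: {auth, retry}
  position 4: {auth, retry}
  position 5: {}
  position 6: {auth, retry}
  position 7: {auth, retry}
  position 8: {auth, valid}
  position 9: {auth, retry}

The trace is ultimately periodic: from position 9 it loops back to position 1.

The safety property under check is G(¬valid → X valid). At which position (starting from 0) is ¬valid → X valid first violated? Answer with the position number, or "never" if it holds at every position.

3

Check ¬valid → X valid at each position in order: 0 ✓, 1 ✓, 2 ✓.
At position 3 the labels are {auth, retry} and the next position 4 has {auth, retry}, so ¬valid → X valid is false there. This is the first violation.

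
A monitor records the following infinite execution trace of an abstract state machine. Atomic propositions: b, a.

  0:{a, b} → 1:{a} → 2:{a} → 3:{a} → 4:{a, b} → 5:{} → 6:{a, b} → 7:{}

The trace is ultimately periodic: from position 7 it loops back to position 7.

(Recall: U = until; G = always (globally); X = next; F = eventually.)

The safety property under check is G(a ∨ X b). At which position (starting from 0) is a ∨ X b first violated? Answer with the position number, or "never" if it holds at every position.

Check a ∨ X b at each position in order: 0 ✓, 1 ✓, 2 ✓, 3 ✓, 4 ✓, 5 ✓, 6 ✓.
At position 7 the labels are {} and the next position 7 has {}, so a ∨ X b is false there. This is the first violation.

7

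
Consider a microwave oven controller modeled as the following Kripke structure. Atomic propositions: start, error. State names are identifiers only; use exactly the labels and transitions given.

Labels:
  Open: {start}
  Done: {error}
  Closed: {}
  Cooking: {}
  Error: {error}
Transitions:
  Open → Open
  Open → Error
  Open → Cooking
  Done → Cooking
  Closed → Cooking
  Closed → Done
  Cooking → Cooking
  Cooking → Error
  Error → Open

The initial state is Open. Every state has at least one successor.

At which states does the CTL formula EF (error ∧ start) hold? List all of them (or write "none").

States satisfying error ∧ start: ∅.
States satisfying EF (error ∧ start): ∅.

none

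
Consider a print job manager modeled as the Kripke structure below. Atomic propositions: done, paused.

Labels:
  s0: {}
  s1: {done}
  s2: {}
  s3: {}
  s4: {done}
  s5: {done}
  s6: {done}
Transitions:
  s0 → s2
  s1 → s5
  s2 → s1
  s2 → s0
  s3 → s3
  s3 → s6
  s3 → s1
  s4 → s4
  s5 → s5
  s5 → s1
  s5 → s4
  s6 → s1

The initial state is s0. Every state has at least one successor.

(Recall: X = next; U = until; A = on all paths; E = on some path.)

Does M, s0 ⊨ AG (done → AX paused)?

States satisfying done → AX paused: {s0, s2, s3}.
States satisfying AG (done → AX paused): ∅.
s1 is reachable from s0 and violates done → AX paused, so AG fails at s0.
s0 ∉ Sat(AG (done → AX paused)).

No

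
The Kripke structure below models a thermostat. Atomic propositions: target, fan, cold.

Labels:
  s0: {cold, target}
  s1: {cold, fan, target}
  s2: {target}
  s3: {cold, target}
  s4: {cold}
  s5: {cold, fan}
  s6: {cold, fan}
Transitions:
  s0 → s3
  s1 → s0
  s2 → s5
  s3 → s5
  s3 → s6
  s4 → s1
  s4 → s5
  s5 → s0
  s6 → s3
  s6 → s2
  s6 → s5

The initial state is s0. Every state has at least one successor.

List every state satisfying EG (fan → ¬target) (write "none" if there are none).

States satisfying fan → ¬target: {s0, s2, s3, s4, s5, s6}.
States satisfying EG (fan → ¬target): {s0, s2, s3, s4, s5, s6}.

{s0, s2, s3, s4, s5, s6}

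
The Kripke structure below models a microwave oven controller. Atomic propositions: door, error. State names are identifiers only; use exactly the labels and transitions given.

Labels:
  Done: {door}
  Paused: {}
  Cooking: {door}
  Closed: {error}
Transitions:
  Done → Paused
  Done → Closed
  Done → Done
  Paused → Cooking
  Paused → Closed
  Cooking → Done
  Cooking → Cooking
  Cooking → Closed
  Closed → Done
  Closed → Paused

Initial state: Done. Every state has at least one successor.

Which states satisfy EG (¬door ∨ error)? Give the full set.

States satisfying ¬door ∨ error: {Paused, Closed}.
States satisfying EG (¬door ∨ error): {Paused, Closed}.

{Paused, Closed}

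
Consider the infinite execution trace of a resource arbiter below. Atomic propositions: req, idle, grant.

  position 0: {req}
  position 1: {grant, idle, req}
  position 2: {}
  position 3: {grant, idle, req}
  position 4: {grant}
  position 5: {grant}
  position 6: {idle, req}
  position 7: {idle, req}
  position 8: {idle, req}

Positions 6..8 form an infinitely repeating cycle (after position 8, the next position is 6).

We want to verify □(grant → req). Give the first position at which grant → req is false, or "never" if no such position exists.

Check grant → req at each position in order: 0 ✓, 1 ✓, 2 ✓, 3 ✓.
At position 4 the labels are {grant}, so grant → req is false there. This is the first violation.

4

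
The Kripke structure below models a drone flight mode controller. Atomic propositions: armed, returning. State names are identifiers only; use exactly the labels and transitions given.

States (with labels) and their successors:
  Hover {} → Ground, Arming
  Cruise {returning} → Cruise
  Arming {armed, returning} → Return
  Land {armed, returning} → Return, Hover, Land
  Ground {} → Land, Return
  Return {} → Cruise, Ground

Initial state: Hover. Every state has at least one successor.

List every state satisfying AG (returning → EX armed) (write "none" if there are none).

none

States satisfying returning → EX armed: {Hover, Land, Ground, Return}.
States satisfying AG (returning → EX armed): ∅.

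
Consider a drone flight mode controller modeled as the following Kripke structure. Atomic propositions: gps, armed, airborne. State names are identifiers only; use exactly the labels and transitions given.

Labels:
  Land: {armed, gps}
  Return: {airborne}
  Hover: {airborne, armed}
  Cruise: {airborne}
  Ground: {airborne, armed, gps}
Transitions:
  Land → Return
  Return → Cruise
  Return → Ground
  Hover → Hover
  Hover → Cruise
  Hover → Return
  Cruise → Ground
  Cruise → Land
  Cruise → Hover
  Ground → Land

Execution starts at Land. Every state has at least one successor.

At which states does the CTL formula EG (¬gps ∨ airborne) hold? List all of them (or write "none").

{Return, Hover, Cruise}

States satisfying ¬gps ∨ airborne: {Return, Hover, Cruise, Ground}.
States satisfying EG (¬gps ∨ airborne): {Return, Hover, Cruise}.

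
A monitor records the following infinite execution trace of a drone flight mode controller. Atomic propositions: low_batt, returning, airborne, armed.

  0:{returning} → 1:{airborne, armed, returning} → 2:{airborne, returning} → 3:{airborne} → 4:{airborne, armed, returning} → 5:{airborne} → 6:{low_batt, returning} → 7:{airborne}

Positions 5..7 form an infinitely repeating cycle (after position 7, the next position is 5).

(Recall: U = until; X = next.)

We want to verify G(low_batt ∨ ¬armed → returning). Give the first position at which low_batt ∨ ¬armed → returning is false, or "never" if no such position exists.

3

Check low_batt ∨ ¬armed → returning at each position in order: 0 ✓, 1 ✓, 2 ✓.
At position 3 the labels are {airborne}, so low_batt ∨ ¬armed → returning is false there. This is the first violation.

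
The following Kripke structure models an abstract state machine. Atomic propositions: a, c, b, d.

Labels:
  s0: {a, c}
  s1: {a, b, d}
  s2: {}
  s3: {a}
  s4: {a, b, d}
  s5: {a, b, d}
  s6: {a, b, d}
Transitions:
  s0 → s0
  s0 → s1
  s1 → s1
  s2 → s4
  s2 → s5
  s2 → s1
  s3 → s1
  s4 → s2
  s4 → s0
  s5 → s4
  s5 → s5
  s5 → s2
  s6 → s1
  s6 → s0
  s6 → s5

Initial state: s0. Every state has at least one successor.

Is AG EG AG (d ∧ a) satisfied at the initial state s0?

States satisfying EG AG (d ∧ a): {s1}.
States satisfying AG EG AG (d ∧ a): {s1}.
s0 is reachable from s0 and violates EG AG (d ∧ a), so AG fails at s0.
s0 ∉ Sat(AG EG AG (d ∧ a)).

No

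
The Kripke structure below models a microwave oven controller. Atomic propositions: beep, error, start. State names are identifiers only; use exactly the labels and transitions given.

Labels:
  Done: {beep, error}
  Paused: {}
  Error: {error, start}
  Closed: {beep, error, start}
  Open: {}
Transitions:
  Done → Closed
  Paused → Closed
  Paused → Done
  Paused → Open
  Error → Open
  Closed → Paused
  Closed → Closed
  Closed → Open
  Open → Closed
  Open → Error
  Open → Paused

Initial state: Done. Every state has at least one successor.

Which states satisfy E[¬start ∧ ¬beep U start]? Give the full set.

{Paused, Error, Closed, Open}

States satisfying ¬start ∧ ¬beep: {Paused, Open}.
States satisfying start: {Error, Closed}.
States satisfying E[¬start ∧ ¬beep U start]: {Paused, Error, Closed, Open}.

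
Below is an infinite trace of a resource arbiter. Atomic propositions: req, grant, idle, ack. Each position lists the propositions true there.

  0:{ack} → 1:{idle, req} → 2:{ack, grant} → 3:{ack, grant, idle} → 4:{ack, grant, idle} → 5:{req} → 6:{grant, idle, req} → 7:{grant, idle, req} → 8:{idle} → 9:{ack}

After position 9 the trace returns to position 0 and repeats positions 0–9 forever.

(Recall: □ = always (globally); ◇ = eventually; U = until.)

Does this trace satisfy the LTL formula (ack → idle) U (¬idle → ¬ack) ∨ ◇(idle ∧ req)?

Holds

Walking from position 0: at position 0, ¬idle → ¬ack has not yet held and ack → idle fails, so (ack → idle) U (¬idle → ¬ack) is false.
idle ∧ req holds at position 1, which is reachable from 0, so ◇(idle ∧ req) holds.
At position 0: (ack → idle) U (¬idle → ¬ack) is false; ◇(idle ∧ req) is true; so (ack → idle) U (¬idle → ¬ack) ∨ ◇(idle ∧ req) is true.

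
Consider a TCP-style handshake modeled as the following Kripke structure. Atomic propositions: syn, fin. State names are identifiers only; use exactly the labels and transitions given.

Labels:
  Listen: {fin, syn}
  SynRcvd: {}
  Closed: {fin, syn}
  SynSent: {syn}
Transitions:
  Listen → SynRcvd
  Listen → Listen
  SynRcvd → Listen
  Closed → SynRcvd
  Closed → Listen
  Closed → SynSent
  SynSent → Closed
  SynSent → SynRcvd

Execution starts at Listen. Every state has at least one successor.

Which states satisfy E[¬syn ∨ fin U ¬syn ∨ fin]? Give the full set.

{Listen, SynRcvd, Closed}

States satisfying ¬syn ∨ fin: {Listen, SynRcvd, Closed}.
States satisfying E[¬syn ∨ fin U ¬syn ∨ fin]: {Listen, SynRcvd, Closed}.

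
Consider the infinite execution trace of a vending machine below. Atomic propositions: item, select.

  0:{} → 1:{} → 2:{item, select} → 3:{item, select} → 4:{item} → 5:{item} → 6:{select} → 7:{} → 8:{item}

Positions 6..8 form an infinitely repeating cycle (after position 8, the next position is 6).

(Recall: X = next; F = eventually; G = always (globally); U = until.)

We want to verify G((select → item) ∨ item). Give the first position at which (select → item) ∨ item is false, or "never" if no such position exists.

6

Check (select → item) ∨ item at each position in order: 0 ✓, 1 ✓, 2 ✓, 3 ✓, 4 ✓, 5 ✓.
At position 6 the labels are {select}, so (select → item) ∨ item is false there. This is the first violation.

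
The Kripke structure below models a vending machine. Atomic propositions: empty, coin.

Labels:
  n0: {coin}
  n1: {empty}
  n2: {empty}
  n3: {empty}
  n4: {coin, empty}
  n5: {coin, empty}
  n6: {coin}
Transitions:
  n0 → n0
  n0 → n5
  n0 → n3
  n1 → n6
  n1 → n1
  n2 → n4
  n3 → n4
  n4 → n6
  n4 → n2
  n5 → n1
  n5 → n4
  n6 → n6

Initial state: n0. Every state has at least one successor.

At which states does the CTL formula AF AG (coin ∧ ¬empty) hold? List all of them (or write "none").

States satisfying AG (coin ∧ ¬empty): {n6}.
States satisfying AF AG (coin ∧ ¬empty): {n6}.

{n6}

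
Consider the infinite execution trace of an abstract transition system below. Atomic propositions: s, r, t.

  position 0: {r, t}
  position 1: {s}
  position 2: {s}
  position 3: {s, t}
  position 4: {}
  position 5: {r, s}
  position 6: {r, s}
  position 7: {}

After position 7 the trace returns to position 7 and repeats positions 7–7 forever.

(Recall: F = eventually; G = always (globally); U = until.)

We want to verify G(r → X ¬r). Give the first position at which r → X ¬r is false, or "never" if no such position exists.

Check r → X ¬r at each position in order: 0 ✓, 1 ✓, 2 ✓, 3 ✓, 4 ✓.
At position 5 the labels are {r, s} and the next position 6 has {r, s}, so r → X ¬r is false there. This is the first violation.

5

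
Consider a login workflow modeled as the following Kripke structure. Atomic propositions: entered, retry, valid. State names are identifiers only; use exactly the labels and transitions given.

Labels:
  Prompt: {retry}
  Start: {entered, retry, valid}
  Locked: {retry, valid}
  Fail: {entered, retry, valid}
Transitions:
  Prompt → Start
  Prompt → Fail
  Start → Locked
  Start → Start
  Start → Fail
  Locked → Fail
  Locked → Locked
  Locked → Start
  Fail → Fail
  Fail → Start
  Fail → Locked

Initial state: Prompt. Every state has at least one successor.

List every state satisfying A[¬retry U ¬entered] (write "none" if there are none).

States satisfying ¬retry: ∅.
States satisfying ¬entered: {Prompt, Locked}.
States satisfying A[¬retry U ¬entered]: {Prompt, Locked}.

{Prompt, Locked}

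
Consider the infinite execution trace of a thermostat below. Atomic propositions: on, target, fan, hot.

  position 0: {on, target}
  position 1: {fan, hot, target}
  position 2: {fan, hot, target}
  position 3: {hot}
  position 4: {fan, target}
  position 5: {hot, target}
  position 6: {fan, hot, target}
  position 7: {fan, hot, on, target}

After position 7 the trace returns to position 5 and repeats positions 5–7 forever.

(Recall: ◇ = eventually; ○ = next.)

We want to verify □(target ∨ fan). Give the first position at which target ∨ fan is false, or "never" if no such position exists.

3

Check target ∨ fan at each position in order: 0 ✓, 1 ✓, 2 ✓.
At position 3 the labels are {hot}, so target ∨ fan is false there. This is the first violation.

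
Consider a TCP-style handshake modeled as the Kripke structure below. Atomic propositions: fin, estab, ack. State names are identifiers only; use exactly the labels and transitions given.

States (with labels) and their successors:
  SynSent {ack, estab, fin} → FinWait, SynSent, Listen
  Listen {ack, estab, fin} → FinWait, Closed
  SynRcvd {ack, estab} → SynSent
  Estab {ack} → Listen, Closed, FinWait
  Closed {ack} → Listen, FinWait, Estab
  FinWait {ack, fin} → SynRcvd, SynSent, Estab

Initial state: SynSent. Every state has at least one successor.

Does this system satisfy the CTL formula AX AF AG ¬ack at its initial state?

States satisfying AF AG ¬ack: ∅.
States satisfying AX AF AG ¬ack: ∅.
SynSent ∉ Sat(AX AF AG ¬ack).

Violated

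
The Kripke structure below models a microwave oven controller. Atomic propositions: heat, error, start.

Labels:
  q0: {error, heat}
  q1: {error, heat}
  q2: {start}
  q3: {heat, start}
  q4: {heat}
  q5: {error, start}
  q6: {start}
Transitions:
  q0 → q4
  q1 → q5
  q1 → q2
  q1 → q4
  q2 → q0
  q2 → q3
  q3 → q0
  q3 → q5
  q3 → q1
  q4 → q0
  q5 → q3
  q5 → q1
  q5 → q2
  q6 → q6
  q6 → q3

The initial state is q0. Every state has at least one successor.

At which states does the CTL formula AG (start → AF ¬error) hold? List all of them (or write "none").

States satisfying start → AF ¬error: {q0, q1, q2, q3, q4, q6}.
States satisfying AG (start → AF ¬error): {q0, q4}.

{q0, q4}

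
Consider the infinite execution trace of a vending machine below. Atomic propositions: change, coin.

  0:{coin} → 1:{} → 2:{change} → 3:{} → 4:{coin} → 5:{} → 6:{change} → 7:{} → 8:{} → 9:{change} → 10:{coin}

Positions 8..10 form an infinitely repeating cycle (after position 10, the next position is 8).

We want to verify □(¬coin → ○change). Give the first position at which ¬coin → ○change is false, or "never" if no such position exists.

Check ¬coin → ○change at each position in order: 0 ✓, 1 ✓.
At position 2 the labels are {change} and the next position 3 has {}, so ¬coin → ○change is false there. This is the first violation.

2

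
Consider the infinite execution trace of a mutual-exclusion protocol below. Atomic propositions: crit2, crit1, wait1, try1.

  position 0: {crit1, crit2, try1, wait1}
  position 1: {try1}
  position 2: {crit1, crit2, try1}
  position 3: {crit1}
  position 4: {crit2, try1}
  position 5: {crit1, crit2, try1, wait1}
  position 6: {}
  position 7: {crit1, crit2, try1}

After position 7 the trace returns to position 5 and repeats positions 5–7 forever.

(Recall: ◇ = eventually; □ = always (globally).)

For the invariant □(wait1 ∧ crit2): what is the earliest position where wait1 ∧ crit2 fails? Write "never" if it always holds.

1

Check wait1 ∧ crit2 at each position in order: 0 ✓.
At position 1 the labels are {try1}, so wait1 ∧ crit2 is false there. This is the first violation.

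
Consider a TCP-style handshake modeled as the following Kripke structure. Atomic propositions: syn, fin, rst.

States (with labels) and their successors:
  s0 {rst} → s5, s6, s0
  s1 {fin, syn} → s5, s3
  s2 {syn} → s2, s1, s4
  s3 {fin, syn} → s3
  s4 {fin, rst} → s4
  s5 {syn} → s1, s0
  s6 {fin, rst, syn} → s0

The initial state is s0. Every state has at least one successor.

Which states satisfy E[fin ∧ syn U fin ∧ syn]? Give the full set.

{s1, s3, s6}

States satisfying fin ∧ syn: {s1, s3, s6}.
States satisfying E[fin ∧ syn U fin ∧ syn]: {s1, s3, s6}.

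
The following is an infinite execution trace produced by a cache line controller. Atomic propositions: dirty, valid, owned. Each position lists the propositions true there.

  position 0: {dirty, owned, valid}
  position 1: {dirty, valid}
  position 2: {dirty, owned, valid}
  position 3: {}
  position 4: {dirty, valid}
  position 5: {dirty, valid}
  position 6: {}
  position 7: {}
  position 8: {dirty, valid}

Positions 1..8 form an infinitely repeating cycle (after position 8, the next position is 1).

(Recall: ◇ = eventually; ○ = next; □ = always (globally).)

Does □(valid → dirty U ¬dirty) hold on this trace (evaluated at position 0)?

Satisfied

valid → dirty U ¬dirty holds at every position 0..8, and those are all positions ever visited, so □(valid → dirty U ¬dirty) holds.
Positions where valid holds: 0, 1, 2, 4, 5, 8.
Check dirty U ¬dirty at each: 0→ok, 1→ok, 2→ok, 4→ok, 5→ok, 8→ok.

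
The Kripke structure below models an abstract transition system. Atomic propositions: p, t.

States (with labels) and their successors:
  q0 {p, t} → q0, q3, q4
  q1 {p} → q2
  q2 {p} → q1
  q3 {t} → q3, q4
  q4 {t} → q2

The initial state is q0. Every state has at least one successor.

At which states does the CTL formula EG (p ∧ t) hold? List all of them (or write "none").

{q0}

States satisfying p ∧ t: {q0}.
States satisfying EG (p ∧ t): {q0}.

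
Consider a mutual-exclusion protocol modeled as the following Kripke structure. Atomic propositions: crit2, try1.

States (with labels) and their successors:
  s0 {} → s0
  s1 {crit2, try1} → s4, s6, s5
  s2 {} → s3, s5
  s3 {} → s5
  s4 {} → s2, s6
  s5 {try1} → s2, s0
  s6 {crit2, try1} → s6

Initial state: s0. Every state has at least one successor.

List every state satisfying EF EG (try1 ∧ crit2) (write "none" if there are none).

States satisfying EG (try1 ∧ crit2): {s1, s6}.
States satisfying EF EG (try1 ∧ crit2): {s1, s4, s6}.

{s1, s4, s6}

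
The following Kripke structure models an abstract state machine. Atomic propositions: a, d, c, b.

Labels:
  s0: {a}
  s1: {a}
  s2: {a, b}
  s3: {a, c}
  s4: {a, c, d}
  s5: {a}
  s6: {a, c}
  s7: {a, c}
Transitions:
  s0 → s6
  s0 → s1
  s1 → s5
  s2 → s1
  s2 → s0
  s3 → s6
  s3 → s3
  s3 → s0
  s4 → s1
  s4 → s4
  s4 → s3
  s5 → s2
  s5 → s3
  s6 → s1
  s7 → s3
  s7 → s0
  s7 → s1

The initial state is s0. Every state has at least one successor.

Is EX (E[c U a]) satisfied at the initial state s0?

Satisfied

States satisfying E[c U a]: {s0, s1, s2, s3, s4, s5, s6, s7}.
States satisfying EX (E[c U a]): {s0, s1, s2, s3, s4, s5, s6, s7}.
s0 ∈ Sat(EX (E[c U a])).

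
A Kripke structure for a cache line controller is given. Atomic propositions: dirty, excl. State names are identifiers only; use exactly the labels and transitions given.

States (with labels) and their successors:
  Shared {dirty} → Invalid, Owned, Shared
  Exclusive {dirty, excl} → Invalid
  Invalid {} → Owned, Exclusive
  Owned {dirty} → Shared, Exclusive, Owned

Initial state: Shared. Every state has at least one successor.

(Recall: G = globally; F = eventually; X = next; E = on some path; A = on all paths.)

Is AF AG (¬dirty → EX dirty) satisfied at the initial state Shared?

Satisfied

States satisfying AG (¬dirty → EX dirty): {Shared, Exclusive, Invalid, Owned}.
States satisfying AF AG (¬dirty → EX dirty): {Shared, Exclusive, Invalid, Owned}.
Shared ∈ Sat(AF AG (¬dirty → EX dirty)).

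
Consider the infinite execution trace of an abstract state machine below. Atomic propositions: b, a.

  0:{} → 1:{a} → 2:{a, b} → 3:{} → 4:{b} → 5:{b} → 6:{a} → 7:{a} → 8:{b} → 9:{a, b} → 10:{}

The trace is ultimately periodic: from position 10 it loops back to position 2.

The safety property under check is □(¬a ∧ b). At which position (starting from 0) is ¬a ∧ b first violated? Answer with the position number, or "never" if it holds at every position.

At position 0 the labels are {}, so ¬a ∧ b is false there. This is the first violation.

0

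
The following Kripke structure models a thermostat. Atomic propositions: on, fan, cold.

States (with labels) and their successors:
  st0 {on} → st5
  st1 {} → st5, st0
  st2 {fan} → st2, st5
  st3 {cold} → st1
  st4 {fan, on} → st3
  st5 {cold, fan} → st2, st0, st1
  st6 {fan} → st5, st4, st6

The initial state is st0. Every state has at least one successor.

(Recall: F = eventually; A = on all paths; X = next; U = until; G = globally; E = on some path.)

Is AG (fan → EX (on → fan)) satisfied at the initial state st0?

Holds

States satisfying fan → EX (on → fan): {st0, st1, st2, st3, st4, st5, st6}.
States satisfying AG (fan → EX (on → fan)): {st0, st1, st2, st3, st4, st5, st6}.
Every state reachable from st0 satisfies fan → EX (on → fan).
st0 ∈ Sat(AG (fan → EX (on → fan))).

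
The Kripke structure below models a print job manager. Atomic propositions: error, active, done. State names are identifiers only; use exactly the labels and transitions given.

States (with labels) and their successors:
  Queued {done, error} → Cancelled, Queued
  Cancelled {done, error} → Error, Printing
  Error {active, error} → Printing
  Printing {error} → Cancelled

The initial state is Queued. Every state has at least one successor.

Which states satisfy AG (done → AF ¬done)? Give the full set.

States satisfying done → AF ¬done: {Cancelled, Error, Printing}.
States satisfying AG (done → AF ¬done): {Cancelled, Error, Printing}.

{Cancelled, Error, Printing}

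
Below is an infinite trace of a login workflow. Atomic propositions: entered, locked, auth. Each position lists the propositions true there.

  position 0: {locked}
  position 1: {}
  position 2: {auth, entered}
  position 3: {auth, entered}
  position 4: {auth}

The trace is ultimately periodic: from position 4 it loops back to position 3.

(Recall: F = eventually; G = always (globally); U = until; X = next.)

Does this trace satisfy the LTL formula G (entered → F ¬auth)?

entered → F ¬auth must hold at every position from 0 onward. It fails at position 2, so G (entered → F ¬auth) is false.
Positions where entered holds: 2, 3.
Check F ¬auth at each: 2→fails, 3→fails.

Does not hold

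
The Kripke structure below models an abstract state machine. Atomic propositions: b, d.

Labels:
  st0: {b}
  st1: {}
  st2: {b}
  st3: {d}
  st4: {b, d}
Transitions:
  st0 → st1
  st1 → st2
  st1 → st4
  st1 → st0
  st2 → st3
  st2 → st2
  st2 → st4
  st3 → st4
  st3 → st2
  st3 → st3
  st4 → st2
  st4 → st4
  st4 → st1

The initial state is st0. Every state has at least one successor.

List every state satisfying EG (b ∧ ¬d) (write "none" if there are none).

States satisfying b ∧ ¬d: {st0, st2}.
States satisfying EG (b ∧ ¬d): {st2}.

{st2}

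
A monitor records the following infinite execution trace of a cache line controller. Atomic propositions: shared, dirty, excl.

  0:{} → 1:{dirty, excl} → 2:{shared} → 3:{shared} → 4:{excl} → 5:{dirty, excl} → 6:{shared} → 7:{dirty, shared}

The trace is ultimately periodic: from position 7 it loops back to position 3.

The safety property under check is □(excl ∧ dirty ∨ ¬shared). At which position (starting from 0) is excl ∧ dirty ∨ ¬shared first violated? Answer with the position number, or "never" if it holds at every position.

2

Check excl ∧ dirty ∨ ¬shared at each position in order: 0 ✓, 1 ✓.
At position 2 the labels are {shared}, so excl ∧ dirty ∨ ¬shared is false there. This is the first violation.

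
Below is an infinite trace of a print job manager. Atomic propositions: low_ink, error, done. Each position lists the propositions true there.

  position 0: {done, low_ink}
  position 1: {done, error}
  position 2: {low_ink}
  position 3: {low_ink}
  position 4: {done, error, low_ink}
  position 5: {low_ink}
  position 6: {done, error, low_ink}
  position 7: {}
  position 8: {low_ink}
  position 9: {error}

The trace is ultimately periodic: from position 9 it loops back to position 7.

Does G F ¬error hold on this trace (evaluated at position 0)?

F ¬error holds at every position 0..9, and those are all positions ever visited, so G F ¬error holds.

Holds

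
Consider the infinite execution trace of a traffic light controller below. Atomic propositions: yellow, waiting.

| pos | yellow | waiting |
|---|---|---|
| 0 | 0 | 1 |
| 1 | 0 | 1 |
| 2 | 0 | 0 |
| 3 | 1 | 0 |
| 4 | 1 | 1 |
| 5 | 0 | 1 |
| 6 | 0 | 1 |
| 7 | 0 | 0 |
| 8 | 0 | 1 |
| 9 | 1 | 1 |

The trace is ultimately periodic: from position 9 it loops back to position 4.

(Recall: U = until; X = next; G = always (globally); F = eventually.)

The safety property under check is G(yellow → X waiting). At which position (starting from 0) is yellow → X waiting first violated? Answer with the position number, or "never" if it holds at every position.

yellow → X waiting holds at every position 0..9, and those are all the positions the trace ever visits, so the invariant G(yellow → X waiting) is never violated.

never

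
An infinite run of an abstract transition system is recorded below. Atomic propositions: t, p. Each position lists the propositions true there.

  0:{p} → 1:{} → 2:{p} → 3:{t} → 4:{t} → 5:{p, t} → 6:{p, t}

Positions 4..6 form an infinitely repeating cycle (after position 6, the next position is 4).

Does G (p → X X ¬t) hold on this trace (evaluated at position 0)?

p → X X ¬t must hold at every position from 0 onward. It fails at position 2, so G (p → X X ¬t) is false.
Positions where p holds: 0, 2, 5, 6.
Check X X ¬t at each: 0→ok, 2→fails, 5→fails, 6→fails.

Violated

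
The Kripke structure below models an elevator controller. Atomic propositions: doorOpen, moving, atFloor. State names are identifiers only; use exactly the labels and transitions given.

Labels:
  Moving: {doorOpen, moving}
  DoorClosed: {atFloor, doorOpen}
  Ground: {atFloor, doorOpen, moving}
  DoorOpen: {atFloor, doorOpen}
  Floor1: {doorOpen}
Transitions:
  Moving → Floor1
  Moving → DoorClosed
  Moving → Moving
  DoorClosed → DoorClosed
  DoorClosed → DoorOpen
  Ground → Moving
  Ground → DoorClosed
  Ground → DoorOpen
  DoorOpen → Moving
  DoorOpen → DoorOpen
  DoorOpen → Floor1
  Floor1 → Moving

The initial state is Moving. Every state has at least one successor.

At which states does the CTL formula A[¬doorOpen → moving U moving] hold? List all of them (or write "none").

States satisfying ¬doorOpen → moving: {Moving, DoorClosed, Ground, DoorOpen, Floor1}.
States satisfying moving: {Moving, Ground}.
States satisfying A[¬doorOpen → moving U moving]: {Moving, Ground, Floor1}.

{Moving, Ground, Floor1}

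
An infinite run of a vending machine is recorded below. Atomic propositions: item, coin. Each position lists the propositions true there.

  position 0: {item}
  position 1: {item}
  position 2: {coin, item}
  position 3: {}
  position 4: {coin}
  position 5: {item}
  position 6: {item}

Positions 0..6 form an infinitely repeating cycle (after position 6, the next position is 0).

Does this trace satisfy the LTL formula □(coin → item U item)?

No

coin → item U item must hold at every position from 0 onward. It fails at position 4, so □(coin → item U item) is false.
Positions where coin holds: 2, 4.
Check item U item at each: 2→ok, 4→fails.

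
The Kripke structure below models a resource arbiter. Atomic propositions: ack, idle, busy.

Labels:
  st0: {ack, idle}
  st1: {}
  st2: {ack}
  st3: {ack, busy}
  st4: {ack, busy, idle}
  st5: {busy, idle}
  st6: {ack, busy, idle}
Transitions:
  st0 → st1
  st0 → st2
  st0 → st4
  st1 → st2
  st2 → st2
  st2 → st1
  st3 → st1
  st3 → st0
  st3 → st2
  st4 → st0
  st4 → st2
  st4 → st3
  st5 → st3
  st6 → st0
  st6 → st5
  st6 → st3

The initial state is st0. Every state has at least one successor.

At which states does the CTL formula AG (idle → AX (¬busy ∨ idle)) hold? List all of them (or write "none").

States satisfying idle → AX (¬busy ∨ idle): {st0, st1, st2, st3}.
States satisfying AG (idle → AX (¬busy ∨ idle)): {st1, st2}.

{st1, st2}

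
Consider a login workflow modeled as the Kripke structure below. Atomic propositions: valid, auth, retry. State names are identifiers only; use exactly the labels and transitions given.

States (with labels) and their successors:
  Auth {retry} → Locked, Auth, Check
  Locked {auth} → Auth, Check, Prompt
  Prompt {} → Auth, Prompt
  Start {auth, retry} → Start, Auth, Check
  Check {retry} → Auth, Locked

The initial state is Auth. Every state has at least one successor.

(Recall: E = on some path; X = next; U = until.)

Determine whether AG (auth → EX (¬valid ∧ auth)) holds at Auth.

States satisfying auth → EX (¬valid ∧ auth): {Auth, Prompt, Start, Check}.
States satisfying AG (auth → EX (¬valid ∧ auth)): ∅.
Locked is reachable from Auth and violates auth → EX (¬valid ∧ auth), so AG fails at Auth.
Auth ∉ Sat(AG (auth → EX (¬valid ∧ auth))).

Does not hold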